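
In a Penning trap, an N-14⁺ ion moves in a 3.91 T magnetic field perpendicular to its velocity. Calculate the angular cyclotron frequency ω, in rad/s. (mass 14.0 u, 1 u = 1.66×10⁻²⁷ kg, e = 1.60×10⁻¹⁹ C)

ω = qB/m = (1×1.60×10^-19)(3.91) / (2.32×10^-26) = 2.69×10^7 rad/s.

ω ≈ 2.69×10^7 rad/s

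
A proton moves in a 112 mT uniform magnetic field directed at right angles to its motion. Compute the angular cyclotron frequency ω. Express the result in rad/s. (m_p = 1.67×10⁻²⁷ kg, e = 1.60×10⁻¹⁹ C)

ω ≈ 1.07×10^7 rad/s

ω = qB/m = (1×1.60×10^-19)(0.112) / (1.67×10^-27) = 1.07×10^7 rad/s.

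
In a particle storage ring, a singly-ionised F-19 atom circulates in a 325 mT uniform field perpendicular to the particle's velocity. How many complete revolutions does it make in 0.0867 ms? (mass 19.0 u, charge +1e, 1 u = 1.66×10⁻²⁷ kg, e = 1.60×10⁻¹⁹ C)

T = 2πm/(qB) = 2π(3.154×10^-26) / [(1×1.60×10^-19)(0.325)] = 3.8110×10^-6 s.
N = t/T = 8.67×10^-5 / 3.8110×10^-6 ≈ 22.75, so 22 complete revolutions.

N = 22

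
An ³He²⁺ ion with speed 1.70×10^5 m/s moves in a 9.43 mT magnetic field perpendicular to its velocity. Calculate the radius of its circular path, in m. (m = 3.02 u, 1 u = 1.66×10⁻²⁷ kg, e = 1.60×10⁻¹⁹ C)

The magnetic force provides the centripetal force: qvB = mv²/r, so r = mv/(qB).
r = (5.01×10^-27 kg)(1.70×10^5 m/s) / [(2×1.60×10^-19 C)(9.43×10^-3 T)] = 0.282 m.

r ≈ 0.282 m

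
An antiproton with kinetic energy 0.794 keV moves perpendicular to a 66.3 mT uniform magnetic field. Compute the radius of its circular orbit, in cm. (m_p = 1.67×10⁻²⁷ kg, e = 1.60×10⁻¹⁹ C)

Convert the energy: K = 0.794 keV = 1.27×10^-16 J.
v = √(2K/m) = √(2·1.27×10^-16/1.67×10^-27) = 3.90×10^5 m/s.
r = mv/(qB) = (1.67×10^-27)(3.90×10^5) / [(1×1.60×10^-19)(0.0663)] = 0.0614 m.

r ≈ 6.14 cm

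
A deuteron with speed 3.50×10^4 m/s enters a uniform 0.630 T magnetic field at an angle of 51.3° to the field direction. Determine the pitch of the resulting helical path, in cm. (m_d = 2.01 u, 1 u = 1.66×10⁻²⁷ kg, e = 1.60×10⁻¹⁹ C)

The velocity component along B is v∥ = v cos51.3° = 2.19×10^4 m/s.
The cyclotron period T = 2πm/(qB) = 2.08×10^-7 s is set by m, q, B alone.
Pitch = v∥·T = (2.19×10^4)(2.08×10^-7) = 4.55×10^-3 m.

pitch ≈ 0.455 cm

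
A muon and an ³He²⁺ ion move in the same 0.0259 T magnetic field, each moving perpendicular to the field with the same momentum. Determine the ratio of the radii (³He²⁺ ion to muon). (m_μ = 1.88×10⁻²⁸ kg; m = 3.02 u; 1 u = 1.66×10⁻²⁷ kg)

ratio ≈ 0.500

r = p/(qB) ⇒ at equal p, r ∝ 1/q.
r_{³He²⁺ ion}/r_{muon} = 0.500.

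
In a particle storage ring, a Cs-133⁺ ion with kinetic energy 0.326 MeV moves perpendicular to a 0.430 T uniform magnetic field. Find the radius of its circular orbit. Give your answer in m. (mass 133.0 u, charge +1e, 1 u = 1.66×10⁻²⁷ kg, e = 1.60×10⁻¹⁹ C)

Convert the energy: K = 0.326 MeV = 5.22×10^-14 J.
v = √(2K/m) = √(2·5.22×10^-14/2.21×10^-25) = 6.87×10^5 m/s.
r = mv/(qB) = (2.21×10^-25)(6.87×10^5) / [(1×1.60×10^-19)(0.430)] = 2.21 m.

r ≈ 2.21 m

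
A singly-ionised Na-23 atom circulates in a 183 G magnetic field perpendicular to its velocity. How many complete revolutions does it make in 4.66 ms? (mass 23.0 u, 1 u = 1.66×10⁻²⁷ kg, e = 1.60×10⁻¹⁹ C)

T = 2πm/(qB) = 2π(3.818×10^-26) / [(1×1.60×10^-19)(0.0183)] = 8.1930×10^-5 s.
N = t/T = 4.66×10^-3 / 8.1930×10^-5 ≈ 56.88, so 56 complete revolutions.

N = 56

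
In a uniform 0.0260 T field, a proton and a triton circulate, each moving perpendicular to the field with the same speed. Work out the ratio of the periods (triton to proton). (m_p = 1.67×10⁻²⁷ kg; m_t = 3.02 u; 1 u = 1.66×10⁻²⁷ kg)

T = 2πm/(qB) is independent of speed, so T₂/T₁ = (m₂/q₂)/(m₁/q₁).
T_{triton}/T_{proton} = (5.01×10^-27/1e) / (1.67×10^-27/1e) = 3.00.

ratio ≈ 3.00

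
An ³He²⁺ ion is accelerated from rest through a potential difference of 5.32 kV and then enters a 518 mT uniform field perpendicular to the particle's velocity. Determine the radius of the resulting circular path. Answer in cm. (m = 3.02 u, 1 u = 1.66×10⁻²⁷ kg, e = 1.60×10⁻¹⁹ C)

r ≈ 2.49 cm

The kinetic energy gained is K = qV = (2×1.60×10^-19)(5320) = 1.70×10^-15 J.
v = √(2K/m) = 8.24×10^5 m/s.
r = mv/(qB) = (5.01×10^-27)(8.24×10^5) / [(2×1.60×10^-19)(0.518)] = 0.0249 m.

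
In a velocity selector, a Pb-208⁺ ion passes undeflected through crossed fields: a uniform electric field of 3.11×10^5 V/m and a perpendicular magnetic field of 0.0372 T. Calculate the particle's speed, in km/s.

v ≈ 8360 km/s

For zero net force, qE = qvB, so v = E/B.
v = (3.11×10^5) / (0.0372) = 8.36×10^6 m/s.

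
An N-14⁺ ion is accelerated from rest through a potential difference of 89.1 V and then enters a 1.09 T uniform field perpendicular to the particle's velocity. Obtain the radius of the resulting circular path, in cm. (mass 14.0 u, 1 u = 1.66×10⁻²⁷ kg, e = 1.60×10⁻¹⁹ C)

r ≈ 0.467 cm

The kinetic energy gained is K = qV = (1×1.60×10^-19)(89.1) = 1.43×10^-17 J.
v = √(2K/m) = 3.50×10^4 m/s.
r = mv/(qB) = (2.32×10^-26)(3.50×10^4) / [(1×1.60×10^-19)(1.09)] = 4.67×10^-3 m.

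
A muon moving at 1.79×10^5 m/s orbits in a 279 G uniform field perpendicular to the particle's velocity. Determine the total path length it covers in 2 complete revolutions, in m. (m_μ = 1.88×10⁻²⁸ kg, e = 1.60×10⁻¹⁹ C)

r = mv/(qB) = 7.54×10^-3 m, so one revolution covers 2πr = 0.0474 m.
In 2 revolutions: L = 2·2πr = 0.0947 m.

L ≈ 0.0947 m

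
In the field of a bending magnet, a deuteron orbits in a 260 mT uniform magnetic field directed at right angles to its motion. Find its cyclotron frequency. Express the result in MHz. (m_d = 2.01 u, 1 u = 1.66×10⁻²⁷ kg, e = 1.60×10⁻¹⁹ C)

f ≈ 1.98 MHz

f = qB/(2πm) = (1×1.60×10^-19)(0.260) / [2π(3.34×10^-27)] = 1.98×10^6 Hz.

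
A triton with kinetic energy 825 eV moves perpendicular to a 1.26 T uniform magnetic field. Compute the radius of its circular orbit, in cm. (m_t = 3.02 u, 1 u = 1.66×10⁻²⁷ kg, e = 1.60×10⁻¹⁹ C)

Convert the energy: K = 825 eV = 1.32×10^-16 J.
v = √(2K/m) = √(2·1.32×10^-16/5.01×10^-27) = 2.29×10^5 m/s.
r = mv/(qB) = (5.01×10^-27)(2.29×10^5) / [(1×1.60×10^-19)(1.26)] = 5.71×10^-3 m.

r ≈ 0.571 cm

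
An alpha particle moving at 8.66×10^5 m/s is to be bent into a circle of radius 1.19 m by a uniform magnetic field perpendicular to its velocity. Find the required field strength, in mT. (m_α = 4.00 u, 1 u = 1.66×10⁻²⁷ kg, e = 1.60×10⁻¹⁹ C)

qvB = mv²/r gives B = mv/(qr).
B = (6.64×10^-27)(8.66×10^5) / [(2×1.60×10^-19)(1.19)] = 0.0151 T.

B ≈ 15.1 mT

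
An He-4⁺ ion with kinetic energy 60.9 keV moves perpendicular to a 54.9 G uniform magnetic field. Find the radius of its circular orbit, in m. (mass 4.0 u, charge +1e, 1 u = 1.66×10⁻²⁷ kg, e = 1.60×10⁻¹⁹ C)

r ≈ 13.0 m

Convert the energy: K = 60.9 keV = 9.74×10^-15 J.
v = √(2K/m) = √(2·9.74×10^-15/6.64×10^-27) = 1.71×10^6 m/s.
r = mv/(qB) = (6.64×10^-27)(1.71×10^6) / [(1×1.60×10^-19)(5.49×10^-3)] = 13.0 m.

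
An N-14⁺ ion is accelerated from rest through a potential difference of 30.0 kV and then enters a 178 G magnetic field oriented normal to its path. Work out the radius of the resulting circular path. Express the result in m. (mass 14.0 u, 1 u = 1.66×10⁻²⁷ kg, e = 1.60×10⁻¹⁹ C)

The kinetic energy gained is K = qV = (1×1.60×10^-19)(3.00×10^4) = 4.80×10^-15 J.
v = √(2K/m) = 6.43×10^5 m/s.
r = mv/(qB) = (2.32×10^-26)(6.43×10^5) / [(1×1.60×10^-19)(0.0178)] = 5.24 m.

r ≈ 5.24 m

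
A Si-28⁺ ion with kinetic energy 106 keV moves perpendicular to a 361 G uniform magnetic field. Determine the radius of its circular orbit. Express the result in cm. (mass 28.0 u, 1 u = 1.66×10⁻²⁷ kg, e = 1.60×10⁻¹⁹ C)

Convert the energy: K = 106 keV = 1.70×10^-14 J.
v = √(2K/m) = √(2·1.70×10^-14/4.65×10^-26) = 8.54×10^5 m/s.
r = mv/(qB) = (4.65×10^-26)(8.54×10^5) / [(1×1.60×10^-19)(0.0361)] = 6.87 m.

r ≈ 687 cm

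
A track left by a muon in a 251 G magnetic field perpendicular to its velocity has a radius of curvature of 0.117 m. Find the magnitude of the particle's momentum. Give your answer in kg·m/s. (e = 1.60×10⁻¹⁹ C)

Since qvB = mv²/r, the momentum p = mv = qBr.
p = (1×1.60×10^-19)(0.0251)(0.117) = 4.70×10^-22 kg·m/s.

p ≈ 4.70×10^-22 kg·m/s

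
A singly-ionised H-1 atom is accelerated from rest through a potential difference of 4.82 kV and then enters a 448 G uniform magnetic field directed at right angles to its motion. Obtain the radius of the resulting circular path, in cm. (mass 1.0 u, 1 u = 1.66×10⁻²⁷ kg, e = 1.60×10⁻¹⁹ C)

r ≈ 22.3 cm

The kinetic energy gained is K = qV = (1×1.60×10^-19)(4820) = 7.71×10^-16 J.
v = √(2K/m) = 9.64×10^5 m/s.
r = mv/(qB) = (1.66×10^-27)(9.64×10^5) / [(1×1.60×10^-19)(0.0448)] = 0.223 m.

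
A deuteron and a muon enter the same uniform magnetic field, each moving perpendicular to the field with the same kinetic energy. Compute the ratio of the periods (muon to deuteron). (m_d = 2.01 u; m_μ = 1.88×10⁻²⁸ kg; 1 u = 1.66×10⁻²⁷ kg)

ratio ≈ 0.0563

T = 2πm/(qB) is independent of speed, so T₂/T₁ = (m₂/q₂)/(m₁/q₁).
T_{muon}/T_{deuteron} = (1.88×10^-28/1e) / (3.34×10^-27/1e) = 0.0563.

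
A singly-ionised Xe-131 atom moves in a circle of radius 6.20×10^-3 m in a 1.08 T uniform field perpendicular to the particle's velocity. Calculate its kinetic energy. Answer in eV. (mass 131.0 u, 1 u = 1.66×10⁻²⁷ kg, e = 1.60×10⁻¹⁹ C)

K ≈ 16.5 eV

v = qBr/m = (1×1.60×10^-19)(1.08)(6.20×10^-3) / (2.17×10^-25) = 4930 m/s.
K = ½mv² = 0.5·(2.17×10^-25)·(4930)² = 2.64×10^-18 J = 16.5 eV.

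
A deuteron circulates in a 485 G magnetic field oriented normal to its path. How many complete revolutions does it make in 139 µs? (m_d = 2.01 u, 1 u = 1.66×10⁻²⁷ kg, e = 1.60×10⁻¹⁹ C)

N = 51

T = 2πm/(qB) = 2π(3.3366×10^-27) / [(1×1.60×10^-19)(0.0485)] = 2.7016×10^-6 s.
N = t/T = 1.39×10^-4 / 2.7016×10^-6 ≈ 51.45, so 51 complete revolutions.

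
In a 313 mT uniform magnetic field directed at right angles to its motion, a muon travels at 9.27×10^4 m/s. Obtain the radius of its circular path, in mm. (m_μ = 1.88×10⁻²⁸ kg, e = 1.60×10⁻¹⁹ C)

r ≈ 0.348 mm

The magnetic force provides the centripetal force: qvB = mv²/r, so r = mv/(qB).
r = (1.88×10^-28 kg)(9.27×10^4 m/s) / [(1×1.60×10^-19 C)(0.313 T)] = 3.48×10^-4 m.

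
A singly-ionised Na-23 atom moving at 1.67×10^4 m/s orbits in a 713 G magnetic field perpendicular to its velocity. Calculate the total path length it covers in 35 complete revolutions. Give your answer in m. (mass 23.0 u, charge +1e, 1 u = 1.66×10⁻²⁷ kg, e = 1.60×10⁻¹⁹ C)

L ≈ 12.3 m

r = mv/(qB) = 0.0559 m, so one revolution covers 2πr = 0.351 m.
In 35 revolutions: L = 35·2πr = 12.3 m.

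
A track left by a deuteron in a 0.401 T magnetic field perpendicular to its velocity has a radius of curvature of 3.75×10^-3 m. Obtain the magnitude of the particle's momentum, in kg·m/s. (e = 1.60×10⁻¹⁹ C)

p ≈ 2.41×10^-22 kg·m/s

Since qvB = mv²/r, the momentum p = mv = qBr.
p = (1×1.60×10^-19)(0.401)(3.75×10^-3) = 2.41×10^-22 kg·m/s.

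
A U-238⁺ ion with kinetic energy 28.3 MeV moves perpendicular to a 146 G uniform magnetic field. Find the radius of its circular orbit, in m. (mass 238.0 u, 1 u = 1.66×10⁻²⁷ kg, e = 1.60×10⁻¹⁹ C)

Convert the energy: K = 28.3 MeV = 4.53×10^-12 J.
v = √(2K/m) = √(2·4.53×10^-12/3.95×10^-25) = 4.79×10^6 m/s.
r = mv/(qB) = (3.95×10^-25)(4.79×10^6) / [(1×1.60×10^-19)(0.0146)] = 810 m.

r ≈ 810 m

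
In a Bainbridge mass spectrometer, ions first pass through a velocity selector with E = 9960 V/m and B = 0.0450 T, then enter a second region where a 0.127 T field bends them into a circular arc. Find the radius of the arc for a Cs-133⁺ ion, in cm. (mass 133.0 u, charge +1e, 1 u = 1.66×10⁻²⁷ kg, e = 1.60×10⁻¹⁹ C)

r ≈ 240 cm

The selector passes v = E/B = 9960/0.0450 = 2.21×10^5 m/s.
In the deflection region, r = mv/(qB₂) = (2.21×10^-25)(2.21×10^5) / [(1×1.60×10^-19)(0.127)] = 2.40 m.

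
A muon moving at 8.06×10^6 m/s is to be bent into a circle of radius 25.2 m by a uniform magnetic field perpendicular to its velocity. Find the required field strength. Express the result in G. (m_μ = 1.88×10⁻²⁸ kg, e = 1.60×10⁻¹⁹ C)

B ≈ 3.76 G

qvB = mv²/r gives B = mv/(qr).
B = (1.88×10^-28)(8.06×10^6) / [(1×1.60×10^-19)(25.2)] = 3.76×10^-4 T.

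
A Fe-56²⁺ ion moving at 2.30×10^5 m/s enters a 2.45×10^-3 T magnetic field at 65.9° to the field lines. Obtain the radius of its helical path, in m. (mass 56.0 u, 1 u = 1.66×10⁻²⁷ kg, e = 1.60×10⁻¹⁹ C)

Only the perpendicular component v⊥ = v sin65.9° = 2.10×10^5 m/s is bent by the field.
r = m v⊥ /(qB) = (9.30×10^-26)(2.10×10^5) / [(2×1.60×10^-19)(2.45×10^-3)] = 24.9 m.

r ≈ 24.9 m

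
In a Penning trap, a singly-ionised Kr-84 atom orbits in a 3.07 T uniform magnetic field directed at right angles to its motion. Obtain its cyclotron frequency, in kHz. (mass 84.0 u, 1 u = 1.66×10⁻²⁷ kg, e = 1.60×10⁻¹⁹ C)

f = qB/(2πm) = (1×1.60×10^-19)(3.07) / [2π(1.39×10^-25)] = 5.61×10^5 Hz.

f ≈ 561 kHz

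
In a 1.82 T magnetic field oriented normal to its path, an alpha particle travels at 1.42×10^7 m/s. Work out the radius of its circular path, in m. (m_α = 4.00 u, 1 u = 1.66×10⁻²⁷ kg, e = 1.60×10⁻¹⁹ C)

The magnetic force provides the centripetal force: qvB = mv²/r, so r = mv/(qB).
r = (6.64×10^-27 kg)(1.42×10^7 m/s) / [(2×1.60×10^-19 C)(1.82 T)] = 0.162 m.

r ≈ 0.162 m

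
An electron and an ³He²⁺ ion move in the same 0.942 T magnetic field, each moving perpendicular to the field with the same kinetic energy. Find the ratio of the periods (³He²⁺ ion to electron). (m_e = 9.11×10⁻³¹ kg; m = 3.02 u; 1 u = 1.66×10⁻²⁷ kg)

T = 2πm/(qB) is independent of speed, so T₂/T₁ = (m₂/q₂)/(m₁/q₁).
T_{³He²⁺ ion}/T_{electron} = (5.01×10^-27/2e) / (9.11×10^-31/1e) = 2750.

ratio ≈ 2750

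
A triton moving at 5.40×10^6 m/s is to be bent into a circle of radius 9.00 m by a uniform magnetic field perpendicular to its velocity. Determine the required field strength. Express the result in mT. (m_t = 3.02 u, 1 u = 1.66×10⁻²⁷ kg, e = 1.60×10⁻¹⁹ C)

B ≈ 18.8 mT

qvB = mv²/r gives B = mv/(qr).
B = (5.01×10^-27)(5.40×10^6) / [(1×1.60×10^-19)(9.00)] = 0.0188 T.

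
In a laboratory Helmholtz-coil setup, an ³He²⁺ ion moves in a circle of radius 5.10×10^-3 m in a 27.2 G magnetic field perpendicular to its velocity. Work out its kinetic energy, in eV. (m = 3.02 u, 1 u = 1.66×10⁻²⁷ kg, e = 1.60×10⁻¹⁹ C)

v = qBr/m = (2×1.60×10^-19)(2.72×10^-3)(5.10×10^-3) / (5.01×10^-27) = 885 m/s.
K = ½mv² = 0.5·(5.01×10^-27)·(885)² = 1.97×10^-21 J = 0.0123 eV.

K ≈ 0.0123 eV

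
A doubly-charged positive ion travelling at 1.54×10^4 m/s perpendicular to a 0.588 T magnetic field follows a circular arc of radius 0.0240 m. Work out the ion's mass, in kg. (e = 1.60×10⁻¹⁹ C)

qvB = mv²/r ⇒ m = qBr/v.
m = (2×1.60×10^-19)(0.588)(0.0240) / (1.54×10^4) = 2.93×10^-25 kg.

m ≈ 2.93×10^-25 kg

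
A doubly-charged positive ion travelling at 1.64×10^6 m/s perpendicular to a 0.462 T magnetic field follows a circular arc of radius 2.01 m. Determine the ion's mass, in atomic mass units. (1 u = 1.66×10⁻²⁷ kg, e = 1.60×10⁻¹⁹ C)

qvB = mv²/r ⇒ m = qBr/v.
m = (2×1.60×10^-19)(0.462)(2.01) / (1.64×10^6) = 1.81×10^-25 kg = 109 u.

m ≈ 109 u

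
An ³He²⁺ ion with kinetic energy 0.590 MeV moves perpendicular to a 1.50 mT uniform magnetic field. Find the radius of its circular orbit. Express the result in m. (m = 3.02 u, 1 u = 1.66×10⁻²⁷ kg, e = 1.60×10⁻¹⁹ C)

r ≈ 64.1 m

Convert the energy: K = 0.590 MeV = 9.44×10^-14 J.
v = √(2K/m) = √(2·9.44×10^-14/5.01×10^-27) = 6.14×10^6 m/s.
r = mv/(qB) = (5.01×10^-27)(6.14×10^6) / [(2×1.60×10^-19)(1.50×10^-3)] = 64.1 m.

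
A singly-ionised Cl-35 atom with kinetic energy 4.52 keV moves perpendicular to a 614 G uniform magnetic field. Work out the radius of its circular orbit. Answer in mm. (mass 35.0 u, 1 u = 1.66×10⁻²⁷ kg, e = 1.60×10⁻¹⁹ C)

Convert the energy: K = 4.52 keV = 7.23×10^-16 J.
v = √(2K/m) = √(2·7.23×10^-16/5.81×10^-26) = 1.58×10^5 m/s.
r = mv/(qB) = (5.81×10^-26)(1.58×10^5) / [(1×1.60×10^-19)(0.0614)] = 0.933 m.

r ≈ 933 mm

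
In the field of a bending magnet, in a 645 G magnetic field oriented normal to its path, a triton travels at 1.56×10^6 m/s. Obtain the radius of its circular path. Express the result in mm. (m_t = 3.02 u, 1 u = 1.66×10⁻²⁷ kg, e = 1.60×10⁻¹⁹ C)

The magnetic force provides the centripetal force: qvB = mv²/r, so r = mv/(qB).
r = (5.01×10^-27 kg)(1.56×10^6 m/s) / [(1×1.60×10^-19 C)(0.0645 T)] = 0.758 m.

r ≈ 758 mm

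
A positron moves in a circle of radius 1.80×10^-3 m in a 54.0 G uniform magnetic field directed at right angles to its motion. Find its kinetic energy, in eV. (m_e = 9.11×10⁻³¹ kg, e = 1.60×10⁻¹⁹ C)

K ≈ 8.30 eV

v = qBr/m = (1×1.60×10^-19)(5.40×10^-3)(1.80×10^-3) / (9.11×10^-31) = 1.71×10^6 m/s.
K = ½mv² = 0.5·(9.11×10^-31)·(1.71×10^6)² = 1.33×10^-18 J = 8.30 eV.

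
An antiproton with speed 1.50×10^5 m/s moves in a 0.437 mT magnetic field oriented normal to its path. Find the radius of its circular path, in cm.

r ≈ 358 cm

The magnetic force provides the centripetal force: qvB = mv²/r, so r = mv/(qB).
r = (1.67×10^-27 kg)(1.50×10^5 m/s) / [(1×1.60×10^-19 C)(4.37×10^-4 T)] = 3.58 m.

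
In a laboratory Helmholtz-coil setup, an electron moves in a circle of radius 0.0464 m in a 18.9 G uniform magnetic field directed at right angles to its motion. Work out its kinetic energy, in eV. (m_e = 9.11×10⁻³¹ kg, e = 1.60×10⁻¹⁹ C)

v = qBr/m = (1×1.60×10^-19)(1.89×10^-3)(0.0464) / (9.11×10^-31) = 1.54×10^7 m/s.
K = ½mv² = 0.5·(9.11×10^-31)·(1.54×10^7)² = 1.08×10^-16 J = 675 eV.

K ≈ 675 eV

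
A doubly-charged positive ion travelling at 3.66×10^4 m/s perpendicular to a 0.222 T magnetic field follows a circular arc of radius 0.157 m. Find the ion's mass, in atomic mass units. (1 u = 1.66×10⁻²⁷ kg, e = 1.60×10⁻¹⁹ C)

qvB = mv²/r ⇒ m = qBr/v.
m = (2×1.60×10^-19)(0.222)(0.157) / (3.66×10^4) = 3.05×10^-25 kg = 184 u.

m ≈ 184 u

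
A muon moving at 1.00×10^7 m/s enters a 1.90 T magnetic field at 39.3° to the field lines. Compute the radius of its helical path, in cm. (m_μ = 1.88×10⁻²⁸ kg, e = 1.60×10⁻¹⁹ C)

Only the perpendicular component v⊥ = v sin39.3° = 6.33×10^6 m/s is bent by the field.
r = m v⊥ /(qB) = (1.88×10^-28)(6.33×10^6) / [(1×1.60×10^-19)(1.90)] = 3.92×10^-3 m.

r ≈ 0.392 cm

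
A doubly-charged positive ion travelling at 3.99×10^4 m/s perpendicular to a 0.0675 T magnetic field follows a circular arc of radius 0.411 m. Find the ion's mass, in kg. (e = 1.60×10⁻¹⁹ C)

qvB = mv²/r ⇒ m = qBr/v.
m = (2×1.60×10^-19)(0.0675)(0.411) / (3.99×10^4) = 2.22×10^-25 kg.

m ≈ 2.22×10^-25 kg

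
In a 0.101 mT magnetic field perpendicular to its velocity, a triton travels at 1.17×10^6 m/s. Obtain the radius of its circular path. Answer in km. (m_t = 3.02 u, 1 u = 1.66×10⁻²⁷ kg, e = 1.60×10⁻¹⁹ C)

r ≈ 0.363 km

The magnetic force provides the centripetal force: qvB = mv²/r, so r = mv/(qB).
r = (5.01×10^-27 kg)(1.17×10^6 m/s) / [(1×1.60×10^-19 C)(1.01×10^-4 T)] = 363 m.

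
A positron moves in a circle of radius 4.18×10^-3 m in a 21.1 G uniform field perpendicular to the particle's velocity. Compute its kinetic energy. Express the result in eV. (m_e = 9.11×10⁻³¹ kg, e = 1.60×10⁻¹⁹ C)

v = qBr/m = (1×1.60×10^-19)(2.11×10^-3)(4.18×10^-3) / (9.11×10^-31) = 1.55×10^6 m/s.
K = ½mv² = 0.5·(9.11×10^-31)·(1.55×10^6)² = 1.09×10^-18 J = 6.83 eV.

K ≈ 6.83 eV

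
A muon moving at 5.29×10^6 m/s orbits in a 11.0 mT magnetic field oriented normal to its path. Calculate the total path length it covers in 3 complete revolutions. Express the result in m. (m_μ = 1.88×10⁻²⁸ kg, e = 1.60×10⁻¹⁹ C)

r = mv/(qB) = 0.565 m, so one revolution covers 2πr = 3.55 m.
In 3 revolutions: L = 3·2πr = 10.7 m.

L ≈ 10.7 m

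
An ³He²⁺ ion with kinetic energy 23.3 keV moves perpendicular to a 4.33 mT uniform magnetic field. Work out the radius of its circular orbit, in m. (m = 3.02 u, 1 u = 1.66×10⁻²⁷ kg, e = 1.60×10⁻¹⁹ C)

Convert the energy: K = 23.3 keV = 3.73×10^-15 J.
v = √(2K/m) = √(2·3.73×10^-15/5.01×10^-27) = 1.22×10^6 m/s.
r = mv/(qB) = (5.01×10^-27)(1.22×10^6) / [(2×1.60×10^-19)(4.33×10^-3)] = 4.41 m.

r ≈ 4.41 m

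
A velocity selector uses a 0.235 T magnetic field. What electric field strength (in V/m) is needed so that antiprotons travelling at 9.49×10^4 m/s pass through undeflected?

qE = qvB ⇒ E = vB = (9.49×10^4)(0.235) = 2.23×10^4 V/m.

E ≈ 2.23×10^4 V/m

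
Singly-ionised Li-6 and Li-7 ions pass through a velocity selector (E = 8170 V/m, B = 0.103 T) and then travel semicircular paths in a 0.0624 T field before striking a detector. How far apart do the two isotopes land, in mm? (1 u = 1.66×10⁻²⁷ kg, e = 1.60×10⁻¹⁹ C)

Δd ≈ 26.4 mm

Both emerge at v = E/B₁ = 7.93×10^4 m/s.
r = mv/(qB₂), so r₁ = 0.0791 m and r₂ = 0.0923 m, giving Δr = 0.0132 m.
After a semicircle each ion lands a diameter 2r from the entry slit, so the separation is 2Δr = 0.0264 m.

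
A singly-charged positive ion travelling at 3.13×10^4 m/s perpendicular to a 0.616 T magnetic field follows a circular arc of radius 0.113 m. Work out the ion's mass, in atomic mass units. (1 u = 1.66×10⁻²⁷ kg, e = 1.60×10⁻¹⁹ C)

m ≈ 214 u

qvB = mv²/r ⇒ m = qBr/v.
m = (1×1.60×10^-19)(0.616)(0.113) / (3.13×10^4) = 3.56×10^-25 kg = 214 u.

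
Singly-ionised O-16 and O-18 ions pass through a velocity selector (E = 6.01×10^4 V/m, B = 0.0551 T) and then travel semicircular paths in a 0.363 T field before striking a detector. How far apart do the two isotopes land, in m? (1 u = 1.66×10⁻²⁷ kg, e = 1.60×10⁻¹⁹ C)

Δd ≈ 0.125 m

Both emerge at v = E/B₁ = 1.09×10^6 m/s.
r = mv/(qB₂), so r₁ = 0.4988 m and r₂ = 0.5611 m, giving Δr = 0.0623 m.
After a semicircle each ion lands a diameter 2r from the entry slit, so the separation is 2Δr = 0.125 m.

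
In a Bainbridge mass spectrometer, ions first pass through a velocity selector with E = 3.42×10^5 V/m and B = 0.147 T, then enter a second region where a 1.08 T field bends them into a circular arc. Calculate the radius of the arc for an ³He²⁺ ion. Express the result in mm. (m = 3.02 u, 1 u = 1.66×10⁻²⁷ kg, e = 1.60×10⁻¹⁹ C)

The selector passes v = E/B = 3.42×10^5/0.147 = 2.33×10^6 m/s.
In the deflection region, r = mv/(qB₂) = (5.01×10^-27)(2.33×10^6) / [(2×1.60×10^-19)(1.08)] = 0.0337 m.

r ≈ 33.7 mm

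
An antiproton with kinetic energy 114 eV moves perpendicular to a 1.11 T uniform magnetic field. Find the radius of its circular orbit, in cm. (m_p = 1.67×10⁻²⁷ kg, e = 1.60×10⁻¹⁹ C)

r ≈ 0.139 cm

Convert the energy: K = 114 eV = 1.82×10^-17 J.
v = √(2K/m) = √(2·1.82×10^-17/1.67×10^-27) = 1.48×10^5 m/s.
r = mv/(qB) = (1.67×10^-27)(1.48×10^5) / [(1×1.60×10^-19)(1.11)] = 1.39×10^-3 m.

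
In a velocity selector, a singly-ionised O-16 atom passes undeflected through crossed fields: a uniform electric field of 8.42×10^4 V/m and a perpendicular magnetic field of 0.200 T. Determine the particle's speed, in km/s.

v ≈ 421 km/s

For zero net force, qE = qvB, so v = E/B.
v = (8.42×10^4) / (0.200) = 4.21×10^5 m/s.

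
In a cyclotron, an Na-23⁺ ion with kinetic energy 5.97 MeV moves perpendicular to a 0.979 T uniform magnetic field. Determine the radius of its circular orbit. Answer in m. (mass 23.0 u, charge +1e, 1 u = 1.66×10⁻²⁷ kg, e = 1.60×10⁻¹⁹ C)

r ≈ 1.72 m

Convert the energy: K = 5.97 MeV = 9.55×10^-13 J.
v = √(2K/m) = √(2·9.55×10^-13/3.82×10^-26) = 7.07×10^6 m/s.
r = mv/(qB) = (3.82×10^-26)(7.07×10^6) / [(1×1.60×10^-19)(0.979)] = 1.72 m.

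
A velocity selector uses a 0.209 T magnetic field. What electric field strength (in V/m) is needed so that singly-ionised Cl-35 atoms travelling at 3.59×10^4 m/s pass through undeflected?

qE = qvB ⇒ E = vB = (3.59×10^4)(0.209) = 7500 V/m.

E ≈ 7500 V/m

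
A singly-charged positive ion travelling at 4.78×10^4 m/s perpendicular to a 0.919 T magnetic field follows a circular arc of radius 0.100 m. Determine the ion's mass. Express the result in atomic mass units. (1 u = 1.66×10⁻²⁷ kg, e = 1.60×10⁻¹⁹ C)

qvB = mv²/r ⇒ m = qBr/v.
m = (1×1.60×10^-19)(0.919)(0.100) / (4.78×10^4) = 3.08×10^-25 kg = 185 u.

m ≈ 185 u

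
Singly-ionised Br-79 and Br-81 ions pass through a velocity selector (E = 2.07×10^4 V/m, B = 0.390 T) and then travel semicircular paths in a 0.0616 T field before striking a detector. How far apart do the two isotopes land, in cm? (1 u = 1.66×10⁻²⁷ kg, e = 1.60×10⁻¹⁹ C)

Both emerge at v = E/B₁ = 5.31×10^4 m/s.
r = mv/(qB₂), so r₁ = 0.7062 m and r₂ = 0.7241 m, giving Δr = 0.0179 m.
After a semicircle each ion lands a diameter 2r from the entry slit, so the separation is 2Δr = 0.0358 m.

Δd ≈ 3.58 cm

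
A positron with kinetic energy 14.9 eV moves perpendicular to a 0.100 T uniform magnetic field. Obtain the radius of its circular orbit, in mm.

r ≈ 0.130 mm

Convert the energy: K = 14.9 eV = 2.38×10^-18 J.
v = √(2K/m) = √(2·2.38×10^-18/9.11×10^-31) = 2.29×10^6 m/s.
r = mv/(qB) = (9.11×10^-31)(2.29×10^6) / [(1×1.60×10^-19)(0.100)] = 1.30×10^-4 m.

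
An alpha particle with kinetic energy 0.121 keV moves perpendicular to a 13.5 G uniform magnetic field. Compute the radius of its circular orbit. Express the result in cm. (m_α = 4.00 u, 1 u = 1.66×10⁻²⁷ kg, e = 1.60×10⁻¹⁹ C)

r ≈ 117 cm

Convert the energy: K = 0.121 keV = 1.94×10^-17 J.
v = √(2K/m) = √(2·1.94×10^-17/6.64×10^-27) = 7.64×10^4 m/s.
r = mv/(qB) = (6.64×10^-27)(7.64×10^4) / [(2×1.60×10^-19)(1.35×10^-3)] = 1.17 m.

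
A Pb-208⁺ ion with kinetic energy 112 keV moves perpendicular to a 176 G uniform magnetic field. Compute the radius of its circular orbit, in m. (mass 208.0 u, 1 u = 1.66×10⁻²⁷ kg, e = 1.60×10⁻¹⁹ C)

Convert the energy: K = 112 keV = 1.79×10^-14 J.
v = √(2K/m) = √(2·1.79×10^-14/3.45×10^-25) = 3.22×10^5 m/s.
r = mv/(qB) = (3.45×10^-25)(3.22×10^5) / [(1×1.60×10^-19)(0.0176)] = 39.5 m.

r ≈ 39.5 m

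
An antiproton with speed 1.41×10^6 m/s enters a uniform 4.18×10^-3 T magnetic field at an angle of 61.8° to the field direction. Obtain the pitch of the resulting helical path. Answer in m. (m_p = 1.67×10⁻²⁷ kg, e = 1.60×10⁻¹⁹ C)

The velocity component along B is v∥ = v cos61.8° = 6.66×10^5 m/s.
The cyclotron period T = 2πm/(qB) = 1.57×10^-5 s is set by m, q, B alone.
Pitch = v∥·T = (6.66×10^5)(1.57×10^-5) = 10.5 m.

pitch ≈ 10.5 m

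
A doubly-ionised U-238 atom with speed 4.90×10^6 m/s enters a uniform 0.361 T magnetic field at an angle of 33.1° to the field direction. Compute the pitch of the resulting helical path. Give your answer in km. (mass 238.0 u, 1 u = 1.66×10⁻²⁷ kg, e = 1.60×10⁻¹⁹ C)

The velocity component along B is v∥ = v cos33.1° = 4.10×10^6 m/s.
The cyclotron period T = 2πm/(qB) = 2.15×10^-5 s is set by m, q, B alone.
Pitch = v∥·T = (4.10×10^6)(2.15×10^-5) = 88.2 m.

pitch ≈ 0.0882 km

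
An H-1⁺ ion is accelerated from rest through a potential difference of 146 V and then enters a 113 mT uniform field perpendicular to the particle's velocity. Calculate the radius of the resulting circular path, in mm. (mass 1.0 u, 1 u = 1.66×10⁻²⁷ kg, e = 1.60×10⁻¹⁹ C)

r ≈ 15.4 mm

The kinetic energy gained is K = qV = (1×1.60×10^-19)(146) = 2.34×10^-17 J.
v = √(2K/m) = 1.68×10^5 m/s.
r = mv/(qB) = (1.66×10^-27)(1.68×10^5) / [(1×1.60×10^-19)(0.113)] = 0.0154 m.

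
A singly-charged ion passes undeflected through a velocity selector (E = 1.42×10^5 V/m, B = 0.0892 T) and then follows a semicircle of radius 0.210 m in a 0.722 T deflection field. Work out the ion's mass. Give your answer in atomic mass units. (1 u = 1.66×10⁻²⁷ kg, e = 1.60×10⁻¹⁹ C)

m ≈ 9.18 u

v = E/B₁ = 1.59×10^6 m/s.
From r = mv/(qB₂), m = qB₂r/v = (1×1.60×10^-19)(0.722)(0.210) / (1.59×10^6) = 1.52×10^-26 kg.
In atomic mass units: m = 1.52×10^-26 / 1.66×10^-27 = 9.18 u.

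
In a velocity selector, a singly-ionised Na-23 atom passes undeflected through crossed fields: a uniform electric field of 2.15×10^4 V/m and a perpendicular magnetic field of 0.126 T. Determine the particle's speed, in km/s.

For zero net force, qE = qvB, so v = E/B.
v = (2.15×10^4) / (0.126) = 1.71×10^5 m/s.

v ≈ 171 km/s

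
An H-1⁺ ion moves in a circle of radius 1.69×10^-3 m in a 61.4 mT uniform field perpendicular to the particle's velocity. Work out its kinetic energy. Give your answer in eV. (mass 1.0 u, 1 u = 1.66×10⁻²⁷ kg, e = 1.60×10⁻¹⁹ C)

v = qBr/m = (1×1.60×10^-19)(0.0614)(1.69×10^-3) / (1.66×10^-27) = 1.00×10^4 m/s.
K = ½mv² = 0.5·(1.66×10^-27)·(1.00×10^4)² = 8.30×10^-20 J = 0.519 eV.

K ≈ 0.519 eV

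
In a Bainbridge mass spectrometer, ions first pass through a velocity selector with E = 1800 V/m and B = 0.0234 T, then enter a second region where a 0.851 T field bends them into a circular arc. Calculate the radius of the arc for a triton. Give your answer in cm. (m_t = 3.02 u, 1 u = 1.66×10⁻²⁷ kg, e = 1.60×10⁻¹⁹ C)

r ≈ 0.283 cm

The selector passes v = E/B = 1800/0.0234 = 7.69×10^4 m/s.
In the deflection region, r = mv/(qB₂) = (5.01×10^-27)(7.69×10^4) / [(1×1.60×10^-19)(0.851)] = 2.83×10^-3 m.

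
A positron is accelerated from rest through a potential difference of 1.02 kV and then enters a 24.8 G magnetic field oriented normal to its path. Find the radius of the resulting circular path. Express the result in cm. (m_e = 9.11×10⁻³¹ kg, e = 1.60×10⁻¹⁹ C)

r ≈ 4.35 cm

The kinetic energy gained is K = qV = (1×1.60×10^-19)(1020) = 1.63×10^-16 J.
v = √(2K/m) = 1.89×10^7 m/s.
r = mv/(qB) = (9.11×10^-31)(1.89×10^7) / [(1×1.60×10^-19)(2.48×10^-3)] = 0.0435 m.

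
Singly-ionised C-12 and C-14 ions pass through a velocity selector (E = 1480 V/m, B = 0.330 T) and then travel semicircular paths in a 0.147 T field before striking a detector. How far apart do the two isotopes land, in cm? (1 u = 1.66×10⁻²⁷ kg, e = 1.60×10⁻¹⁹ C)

Both emerge at v = E/B₁ = 4480 m/s.
r = mv/(qB₂), so r₁ = 3.798×10^-3 m and r₂ = 4.431×10^-3 m, giving Δr = 6.33×10^-4 m.
After a semicircle each ion lands a diameter 2r from the entry slit, so the separation is 2Δr = 1.27×10^-3 m.

Δd ≈ 0.127 cm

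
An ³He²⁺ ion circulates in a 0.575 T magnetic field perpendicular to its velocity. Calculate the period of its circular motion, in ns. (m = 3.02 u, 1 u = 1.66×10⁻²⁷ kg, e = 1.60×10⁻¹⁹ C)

T ≈ 171 ns

The cyclotron period is independent of speed: T = 2πm/(qB).
T = 2π(5.01×10^-27) / [(2×1.60×10^-19)(0.575)] = 1.71×10^-7 s.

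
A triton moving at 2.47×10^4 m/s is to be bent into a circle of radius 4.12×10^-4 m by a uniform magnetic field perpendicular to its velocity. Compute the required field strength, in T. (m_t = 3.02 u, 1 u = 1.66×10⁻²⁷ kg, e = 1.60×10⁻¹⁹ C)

B ≈ 1.88 T

qvB = mv²/r gives B = mv/(qr).
B = (5.01×10^-27)(2.47×10^4) / [(1×1.60×10^-19)(4.12×10^-4)] = 1.88 T.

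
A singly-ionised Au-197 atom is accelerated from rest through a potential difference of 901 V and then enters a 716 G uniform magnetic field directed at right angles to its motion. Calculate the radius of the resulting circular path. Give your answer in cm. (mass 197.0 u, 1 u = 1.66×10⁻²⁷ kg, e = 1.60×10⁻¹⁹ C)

r ≈ 84.8 cm

The kinetic energy gained is K = qV = (1×1.60×10^-19)(901) = 1.44×10^-16 J.
v = √(2K/m) = 2.97×10^4 m/s.
r = mv/(qB) = (3.27×10^-25)(2.97×10^4) / [(1×1.60×10^-19)(0.0716)] = 0.848 m.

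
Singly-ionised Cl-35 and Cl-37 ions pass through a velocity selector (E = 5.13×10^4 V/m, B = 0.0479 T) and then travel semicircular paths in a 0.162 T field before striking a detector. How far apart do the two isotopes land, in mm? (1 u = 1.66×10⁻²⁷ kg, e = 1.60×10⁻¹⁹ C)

Δd ≈ 274 mm

Both emerge at v = E/B₁ = 1.07×10^6 m/s.
r = mv/(qB₂), so r₁ = 2.401 m and r₂ = 2.538 m, giving Δr = 0.137 m.
After a semicircle each ion lands a diameter 2r from the entry slit, so the separation is 2Δr = 0.274 m.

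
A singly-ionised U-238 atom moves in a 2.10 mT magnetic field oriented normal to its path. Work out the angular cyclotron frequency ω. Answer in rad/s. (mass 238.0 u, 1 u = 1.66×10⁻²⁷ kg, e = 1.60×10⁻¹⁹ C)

ω ≈ 850 rad/s

ω = qB/m = (1×1.60×10^-19)(2.10×10^-3) / (3.95×10^-25) = 850 rad/s.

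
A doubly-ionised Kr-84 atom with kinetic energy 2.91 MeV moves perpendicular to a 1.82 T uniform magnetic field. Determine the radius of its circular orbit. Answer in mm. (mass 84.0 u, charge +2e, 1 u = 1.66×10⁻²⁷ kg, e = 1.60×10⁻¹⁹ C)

Convert the energy: K = 2.91 MeV = 4.66×10^-13 J.
v = √(2K/m) = √(2·4.66×10^-13/1.39×10^-25) = 2.58×10^6 m/s.
r = mv/(qB) = (1.39×10^-25)(2.58×10^6) / [(2×1.60×10^-19)(1.82)] = 0.619 m.

r ≈ 619 mm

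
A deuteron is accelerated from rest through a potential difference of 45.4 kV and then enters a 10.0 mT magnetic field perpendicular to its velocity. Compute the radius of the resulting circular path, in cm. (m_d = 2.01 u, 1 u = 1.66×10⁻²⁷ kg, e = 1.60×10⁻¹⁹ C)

r ≈ 435 cm

The kinetic energy gained is K = qV = (1×1.60×10^-19)(4.54×10^4) = 7.26×10^-15 J.
v = √(2K/m) = 2.09×10^6 m/s.
r = mv/(qB) = (3.34×10^-27)(2.09×10^6) / [(1×1.60×10^-19)(0.0100)] = 4.35 m.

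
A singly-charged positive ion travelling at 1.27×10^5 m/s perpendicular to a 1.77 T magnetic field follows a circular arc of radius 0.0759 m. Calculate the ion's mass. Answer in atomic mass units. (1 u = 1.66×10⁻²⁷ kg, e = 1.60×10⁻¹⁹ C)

qvB = mv²/r ⇒ m = qBr/v.
m = (1×1.60×10^-19)(1.77)(0.0759) / (1.27×10^5) = 1.69×10^-25 kg = 102 u.

m ≈ 102 u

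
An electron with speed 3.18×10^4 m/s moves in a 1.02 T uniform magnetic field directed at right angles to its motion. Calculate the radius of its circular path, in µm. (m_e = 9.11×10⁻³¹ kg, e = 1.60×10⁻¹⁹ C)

The magnetic force provides the centripetal force: qvB = mv²/r, so r = mv/(qB).
r = (9.11×10^-31 kg)(3.18×10^4 m/s) / [(1×1.60×10^-19 C)(1.02 T)] = 1.78×10^-7 m.

r ≈ 0.178 µm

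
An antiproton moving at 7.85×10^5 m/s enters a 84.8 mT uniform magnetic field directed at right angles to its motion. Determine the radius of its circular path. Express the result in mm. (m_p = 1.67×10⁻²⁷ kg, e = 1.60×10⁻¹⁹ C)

The magnetic force provides the centripetal force: qvB = mv²/r, so r = mv/(qB).
r = (1.67×10^-27 kg)(7.85×10^5 m/s) / [(1×1.60×10^-19 C)(0.0848 T)] = 0.0966 m.

r ≈ 96.6 mm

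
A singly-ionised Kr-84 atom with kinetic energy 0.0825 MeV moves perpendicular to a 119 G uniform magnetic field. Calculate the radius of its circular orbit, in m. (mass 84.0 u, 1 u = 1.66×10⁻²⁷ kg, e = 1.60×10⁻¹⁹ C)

Convert the energy: K = 0.0825 MeV = 1.32×10^-14 J.
v = √(2K/m) = √(2·1.32×10^-14/1.39×10^-25) = 4.35×10^5 m/s.
r = mv/(qB) = (1.39×10^-25)(4.35×10^5) / [(1×1.60×10^-19)(0.0119)] = 31.9 m.

r ≈ 31.9 m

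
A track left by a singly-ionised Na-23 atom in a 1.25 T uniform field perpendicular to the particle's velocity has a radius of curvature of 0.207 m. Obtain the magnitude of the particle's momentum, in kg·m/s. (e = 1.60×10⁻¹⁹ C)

Since qvB = mv²/r, the momentum p = mv = qBr.
p = (1×1.60×10^-19)(1.25)(0.207) = 4.14×10^-20 kg·m/s.

p ≈ 4.14×10^-20 kg·m/s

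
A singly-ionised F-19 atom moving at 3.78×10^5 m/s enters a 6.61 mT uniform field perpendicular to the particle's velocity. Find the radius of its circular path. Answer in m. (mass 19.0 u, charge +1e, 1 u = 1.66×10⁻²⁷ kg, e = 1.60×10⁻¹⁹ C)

r ≈ 11.3 m

The magnetic force provides the centripetal force: qvB = mv²/r, so r = mv/(qB).
r = (3.15×10^-26 kg)(3.78×10^5 m/s) / [(1×1.60×10^-19 C)(6.61×10^-3 T)] = 11.3 m.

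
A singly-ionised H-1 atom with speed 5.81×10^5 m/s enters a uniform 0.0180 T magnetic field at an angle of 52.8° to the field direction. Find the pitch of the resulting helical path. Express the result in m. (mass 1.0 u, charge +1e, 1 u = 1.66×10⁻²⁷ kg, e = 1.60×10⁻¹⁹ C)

The velocity component along B is v∥ = v cos52.8° = 3.51×10^5 m/s.
The cyclotron period T = 2πm/(qB) = 3.62×10^-6 s is set by m, q, B alone.
Pitch = v∥·T = (3.51×10^5)(3.62×10^-6) = 1.27 m.

pitch ≈ 1.27 m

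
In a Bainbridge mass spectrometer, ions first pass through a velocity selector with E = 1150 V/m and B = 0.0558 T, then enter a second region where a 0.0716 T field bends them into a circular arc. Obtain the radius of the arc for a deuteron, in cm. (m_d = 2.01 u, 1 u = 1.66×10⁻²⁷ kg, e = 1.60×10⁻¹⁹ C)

The selector passes v = E/B = 1150/0.0558 = 2.06×10^4 m/s.
In the deflection region, r = mv/(qB₂) = (3.34×10^-27)(2.06×10^4) / [(1×1.60×10^-19)(0.0716)] = 6.00×10^-3 m.

r ≈ 0.600 cm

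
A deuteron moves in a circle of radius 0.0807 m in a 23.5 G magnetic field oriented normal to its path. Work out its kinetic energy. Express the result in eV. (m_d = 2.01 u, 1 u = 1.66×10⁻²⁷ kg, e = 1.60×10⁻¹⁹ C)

v = qBr/m = (1×1.60×10^-19)(2.35×10^-3)(0.0807) / (3.34×10^-27) = 9090 m/s.
K = ½mv² = 0.5·(3.34×10^-27)·(9090)² = 1.38×10^-19 J = 0.862 eV.

K ≈ 0.862 eV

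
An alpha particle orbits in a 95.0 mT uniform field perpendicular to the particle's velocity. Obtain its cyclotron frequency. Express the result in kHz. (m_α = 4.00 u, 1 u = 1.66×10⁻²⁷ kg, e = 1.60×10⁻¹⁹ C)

f = qB/(2πm) = (2×1.60×10^-19)(0.0950) / [2π(6.64×10^-27)] = 7.29×10^5 Hz.

f ≈ 729 kHz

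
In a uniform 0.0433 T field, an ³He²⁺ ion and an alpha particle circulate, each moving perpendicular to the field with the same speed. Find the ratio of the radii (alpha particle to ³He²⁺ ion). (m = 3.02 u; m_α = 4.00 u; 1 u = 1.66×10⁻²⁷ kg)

ratio ≈ 1.32

r = mv/(qB) ⇒ at equal v, r ∝ m/q.
r_{alpha particle}/r_{³He²⁺ ion} = 1.32.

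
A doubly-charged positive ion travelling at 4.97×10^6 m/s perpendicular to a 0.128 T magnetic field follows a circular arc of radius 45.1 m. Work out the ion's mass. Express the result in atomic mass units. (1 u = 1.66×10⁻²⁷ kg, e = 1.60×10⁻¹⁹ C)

qvB = mv²/r ⇒ m = qBr/v.
m = (2×1.60×10^-19)(0.128)(45.1) / (4.97×10^6) = 3.72×10^-25 kg = 224 u.

m ≈ 224 u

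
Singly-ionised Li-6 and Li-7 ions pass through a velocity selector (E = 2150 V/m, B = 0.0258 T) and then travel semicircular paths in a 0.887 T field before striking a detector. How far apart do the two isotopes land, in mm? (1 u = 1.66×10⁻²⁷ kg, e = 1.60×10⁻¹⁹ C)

Both emerge at v = E/B₁ = 8.33×10^4 m/s.
r = mv/(qB₂), so r₁ = 5.848×10^-3 m and r₂ = 6.823×10^-3 m, giving Δr = 9.75×10^-4 m.
After a semicircle each ion lands a diameter 2r from the entry slit, so the separation is 2Δr = 1.95×10^-3 m.

Δd ≈ 1.95 mm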